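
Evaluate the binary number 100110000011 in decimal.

Sum of powers of 2 for each 1-bit:
2^0 + 2^1 + 2^7 + 2^8 + 2^11
= 1 + 2 + 128 + 256 + 2048
= 2435



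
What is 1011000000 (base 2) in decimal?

Sum of powers of 2 for each 1-bit:
2^6 + 2^7 + 2^9
= 64 + 128 + 512
= 704



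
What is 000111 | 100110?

OR: 1 when either bit is 1
  000111
| 100110
--------
  100111
Decimal: 7 | 38 = 39



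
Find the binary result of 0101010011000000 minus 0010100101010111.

Method 1 - Direct subtraction (column by column from the right: bit − bit − borrow-in; if negative, add 2 and borrow 1 from the next column):
borrow: 0101011011111110
        0101010011000000
-       0010100101010111
------------------------
        0010101101101001

Method 2 - Add two's complement:
Two's complement of 0010100101010111: invert → 1101011010101000, add 1 → 1101011010101001
  0101010011000000
+ 1101011010101001
------------------
 10010101101101001  (end carry out of the top bit = 1)
Discarding the end carry: 0010101101101001
Decimal check:
  0101010011000000 = 16384 + 4096 + 1024 + 128 + 64 = 21696
  0010100101010111 = 8192 + 2048 + 256 + 64 + 16 + 4 + 2 + 1 = 10583
  21696 - 10583 = 11113, and 0010101101101001 = 8192 + 2048 + 512 + 256 + 64 + 32 + 8 + 1 = 11113 ✓



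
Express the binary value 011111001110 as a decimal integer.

Sum of powers of 2 for each 1-bit:
2^1 + 2^2 + 2^3 + 2^6 + 2^7 + 2^8 + 2^9 + 2^10
= 2 + 4 + 8 + 64 + 128 + 256 + 512 + 1024
= 1998



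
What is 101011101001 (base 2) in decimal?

Sum of powers of 2 for each 1-bit:
2^0 + 2^3 + 2^5 + 2^6 + 2^7 + 2^9 + 2^11
= 1 + 8 + 32 + 64 + 128 + 512 + 2048
= 2793



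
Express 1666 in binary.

Using repeated division by 2:
1666 ÷ 2 = 833 remainder 0
833 ÷ 2 = 416 remainder 1
416 ÷ 2 = 208 remainder 0
208 ÷ 2 = 104 remainder 0
104 ÷ 2 = 52 remainder 0
52 ÷ 2 = 26 remainder 0
26 ÷ 2 = 13 remainder 0
13 ÷ 2 = 6 remainder 1
6 ÷ 2 = 3 remainder 0
3 ÷ 2 = 1 remainder 1
1 ÷ 2 = 0 remainder 1
Reading remainders bottom to top: 11010000010



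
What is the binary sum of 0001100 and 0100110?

Add column by column from the right: bit + bit + carry-in; write the sum mod 2, carry 1 when the sum is 2 or 3.
carry:  0011000
        0001100
+       0100110
---------------
       00110010
(the carry out of the leftmost column, 0, becomes the leading bit)
Decimal check:
  0001100 = 8 + 4 = 12
  0100110 = 32 + 4 + 2 = 38
  12 + 38 = 50, and 00110010 = 32 + 16 + 2 = 50 ✓



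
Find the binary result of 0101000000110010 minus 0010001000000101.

Method 1 - Direct subtraction (column by column from the right: bit − bit − borrow-in; if negative, add 2 and borrow 1 from the next column):
borrow: 0101110000011010
        0101000000110010
-       0010001000000101
------------------------
        0010111000101101

Method 2 - Add two's complement:
Two's complement of 0010001000000101: invert → 1101110111111010, add 1 → 1101110111111011
  0101000000110010
+ 1101110111111011
------------------
 10010111000101101  (end carry out of the top bit = 1)
Discarding the end carry: 0010111000101101
Decimal check:
  0101000000110010 = 16384 + 4096 + 32 + 16 + 2 = 20530
  0010001000000101 = 8192 + 512 + 4 + 1 = 8709
  20530 - 8709 = 11821, and 0010111000101101 = 8192 + 2048 + 1024 + 512 + 32 + 8 + 4 + 1 = 11821 ✓



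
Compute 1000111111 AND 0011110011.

AND: 1 only when both bits are 1
  1000111111
& 0011110011
------------
  0000110011
Decimal: 575 & 243 = 51



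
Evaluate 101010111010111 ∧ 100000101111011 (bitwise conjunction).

AND: 1 only when both bits are 1
  101010111010111
& 100000101111011
-----------------
  100000101010011
Decimal: 21975 & 16763 = 16723



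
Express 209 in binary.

Using repeated division by 2:
209 ÷ 2 = 104 remainder 1
104 ÷ 2 = 52 remainder 0
52 ÷ 2 = 26 remainder 0
26 ÷ 2 = 13 remainder 0
13 ÷ 2 = 6 remainder 1
6 ÷ 2 = 3 remainder 0
3 ÷ 2 = 1 remainder 1
1 ÷ 2 = 0 remainder 1
Reading remainders bottom to top: 11010001



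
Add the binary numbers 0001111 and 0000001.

Add column by column from the right: bit + bit + carry-in; write the sum mod 2, carry 1 when the sum is 2 or 3.
carry:  0011110
        0001111
+       0000001
---------------
       00010000
(the carry out of the leftmost column, 0, becomes the leading bit)
Decimal check:
  0001111 = 8 + 4 + 2 + 1 = 15
  0000001 = 1
  15 + 1 = 16, and 00010000 = 16 ✓



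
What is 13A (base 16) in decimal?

Expand by place value (powers of 16):
Digit values: A = 10
13A = 1 × 16^2 + 3 × 16^1 + 10 × 16^0
= 1 × 256 + 3 × 16 + 10 × 1
= 256 + 48 + 10
= 314



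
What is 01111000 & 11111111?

AND: 1 only when both bits are 1
  01111000
& 11111111
----------
  01111000
Decimal: 120 & 255 = 120



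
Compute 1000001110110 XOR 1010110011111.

XOR: 1 when bits differ
  1000001110110
^ 1010110011111
---------------
  0010111101001
Decimal: 4214 ^ 5535 = 1513



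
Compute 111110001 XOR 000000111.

XOR: 1 when bits differ
  111110001
^ 000000111
-----------
  111110110
Decimal: 497 ^ 7 = 502



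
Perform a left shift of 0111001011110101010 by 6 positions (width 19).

Original: 0111001011110101010 (decimal 235434)
Shift left by 6 positions
Append 6 zeros on the right and drop the 6 high bits that overflow the 19-bit width
Result: 1011110101010000000 (decimal 387712)
Equivalent: 235434 << 6 = 235434 × 2^6 = 15067776, truncated to 19 bits = 387712



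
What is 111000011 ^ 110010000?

XOR: 1 when bits differ
  111000011
^ 110010000
-----------
  001010011
Decimal: 451 ^ 400 = 83



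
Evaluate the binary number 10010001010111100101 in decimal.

Sum of powers of 2 for each 1-bit:
2^0 + 2^2 + 2^5 + 2^6 + 2^7 + 2^8 + 2^10 + 2^12 + 2^16 + 2^19
= 1 + 4 + 32 + 64 + 128 + 256 + 1024 + 4096 + 65536 + 524288
= 595429



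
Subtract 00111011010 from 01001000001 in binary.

Method 1 - Direct subtraction (column by column from the right: bit − bit − borrow-in; if negative, add 2 and borrow 1 from the next column):
borrow: 01111111100
        01001000001
-       00111011010
-------------------
        00001100111

Method 2 - Add two's complement:
Two's complement of 00111011010: invert → 11000100101, add 1 → 11000100110
  01001000001
+ 11000100110
-------------
 100001100111  (end carry out of the top bit = 1)
Discarding the end carry: 00001100111
Decimal check:
  01001000001 = 512 + 64 + 1 = 577
  00111011010 = 256 + 128 + 64 + 16 + 8 + 2 = 474
  577 - 474 = 103, and 00001100111 = 64 + 32 + 4 + 2 + 1 = 103 ✓



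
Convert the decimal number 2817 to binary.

Using repeated division by 2:
2817 ÷ 2 = 1408 remainder 1
1408 ÷ 2 = 704 remainder 0
704 ÷ 2 = 352 remainder 0
352 ÷ 2 = 176 remainder 0
176 ÷ 2 = 88 remainder 0
88 ÷ 2 = 44 remainder 0
44 ÷ 2 = 22 remainder 0
22 ÷ 2 = 11 remainder 0
11 ÷ 2 = 5 remainder 1
5 ÷ 2 = 2 remainder 1
2 ÷ 2 = 1 remainder 0
1 ÷ 2 = 0 remainder 1
Reading remainders bottom to top: 101100000001



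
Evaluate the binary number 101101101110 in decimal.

Sum of powers of 2 for each 1-bit:
2^1 + 2^2 + 2^3 + 2^5 + 2^6 + 2^8 + 2^9 + 2^11
= 2 + 4 + 8 + 32 + 64 + 256 + 512 + 2048
= 2926



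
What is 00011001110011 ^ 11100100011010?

XOR: 1 when bits differ
  00011001110011
^ 11100100011010
----------------
  11111101101001
Decimal: 1651 ^ 14618 = 16233



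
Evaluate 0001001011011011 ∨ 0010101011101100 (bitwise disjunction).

OR: 1 when either bit is 1
  0001001011011011
| 0010101011101100
------------------
  0011101011111111
Decimal: 4827 | 10988 = 15103



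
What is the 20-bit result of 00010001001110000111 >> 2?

Original: 00010001001110000111 (decimal 70535)
Shift right by 2 positions
Drop the 2 low bits; fill with zeros on the left
Result: 00000100010011100001 (decimal 17633)
Equivalent: 70535 >> 2 = 70535 ÷ 2^2 = 17633



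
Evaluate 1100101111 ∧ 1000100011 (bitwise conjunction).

AND: 1 only when both bits are 1
  1100101111
& 1000100011
------------
  1000100011
Decimal: 815 & 547 = 547



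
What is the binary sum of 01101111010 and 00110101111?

Add column by column from the right: bit + bit + carry-in; write the sum mod 2, carry 1 when the sum is 2 or 3.
carry:  11111111100
        01101111010
+       00110101111
-------------------
       010100101001
(the carry out of the leftmost column, 0, becomes the leading bit)
Decimal check:
  01101111010 = 512 + 256 + 64 + 32 + 16 + 8 + 2 = 890
  00110101111 = 256 + 128 + 32 + 8 + 4 + 2 + 1 = 431
  890 + 431 = 1321, and 010100101001 = 1024 + 256 + 32 + 8 + 1 = 1321 ✓



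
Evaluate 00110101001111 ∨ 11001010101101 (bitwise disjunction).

OR: 1 when either bit is 1
  00110101001111
| 11001010101101
----------------
  11111111101111
Decimal: 3407 | 12973 = 16367



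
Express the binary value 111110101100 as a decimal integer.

Sum of powers of 2 for each 1-bit:
2^2 + 2^3 + 2^5 + 2^7 + 2^8 + 2^9 + 2^10 + 2^11
= 4 + 8 + 32 + 128 + 256 + 512 + 1024 + 2048
= 4012



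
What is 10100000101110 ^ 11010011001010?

XOR: 1 when bits differ
  10100000101110
^ 11010011001010
----------------
  01110011100100
Decimal: 10286 ^ 13514 = 7396



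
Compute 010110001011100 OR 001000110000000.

OR: 1 when either bit is 1
  010110001011100
| 001000110000000
-----------------
  011110111011100
Decimal: 11356 | 4480 = 15836



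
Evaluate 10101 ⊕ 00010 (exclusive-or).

XOR: 1 when bits differ
  10101
^ 00010
-------
  10111
Decimal: 21 ^ 2 = 23



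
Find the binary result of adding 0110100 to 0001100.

Add column by column from the right: bit + bit + carry-in; write the sum mod 2, carry 1 when the sum is 2 or 3.
carry:  1111000
        0110100
+       0001100
---------------
       01000000
(the carry out of the leftmost column, 0, becomes the leading bit)
Decimal check:
  0110100 = 32 + 16 + 4 = 52
  0001100 = 8 + 4 = 12
  52 + 12 = 64, and 01000000 = 64 ✓



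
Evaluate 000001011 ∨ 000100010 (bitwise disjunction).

OR: 1 when either bit is 1
  000001011
| 000100010
-----------
  000101011
Decimal: 11 | 34 = 43



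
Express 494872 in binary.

Using repeated division by 2:
494872 ÷ 2 = 247436 remainder 0
247436 ÷ 2 = 123718 remainder 0
123718 ÷ 2 = 61859 remainder 0
61859 ÷ 2 = 30929 remainder 1
30929 ÷ 2 = 15464 remainder 1
15464 ÷ 2 = 7732 remainder 0
7732 ÷ 2 = 3866 remainder 0
3866 ÷ 2 = 1933 remainder 0
1933 ÷ 2 = 966 remainder 1
966 ÷ 2 = 483 remainder 0
483 ÷ 2 = 241 remainder 1
241 ÷ 2 = 120 remainder 1
120 ÷ 2 = 60 remainder 0
60 ÷ 2 = 30 remainder 0
30 ÷ 2 = 15 remainder 0
15 ÷ 2 = 7 remainder 1
7 ÷ 2 = 3 remainder 1
3 ÷ 2 = 1 remainder 1
1 ÷ 2 = 0 remainder 1
Reading remainders bottom to top: 1111000110100011000



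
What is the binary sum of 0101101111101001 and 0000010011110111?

Add column by column from the right: bit + bit + carry-in; write the sum mod 2, carry 1 when the sum is 2 or 3.
carry:  0011111111111110
        0101101111101001
+       0000010011110111
------------------------
       00110000011100000
(the carry out of the leftmost column, 0, becomes the leading bit)
Decimal check:
  0101101111101001 = 16384 + 4096 + 2048 + 512 + 256 + 128 + 64 + 32 + 8 + 1 = 23529
  0000010011110111 = 1024 + 128 + 64 + 32 + 16 + 4 + 2 + 1 = 1271
  23529 + 1271 = 24800, and 00110000011100000 = 16384 + 8192 + 128 + 64 + 32 = 24800 ✓



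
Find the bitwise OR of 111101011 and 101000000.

OR: 1 when either bit is 1
  111101011
| 101000000
-----------
  111101011
Decimal: 491 | 320 = 491



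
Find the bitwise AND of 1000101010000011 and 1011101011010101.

AND: 1 only when both bits are 1
  1000101010000011
& 1011101011010101
------------------
  1000101010000001
Decimal: 35459 & 47829 = 35457



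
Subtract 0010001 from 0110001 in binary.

Method 1 - Direct subtraction (column by column from the right: bit − bit − borrow-in; if negative, add 2 and borrow 1 from the next column):
borrow: 0000000
        0110001
-       0010001
---------------
        0100000

Method 2 - Add two's complement:
Two's complement of 0010001: invert → 1101110, add 1 → 1101111
  0110001
+ 1101111
---------
 10100000  (end carry out of the top bit = 1)
Discarding the end carry: 0100000
Decimal check:
  0110001 = 32 + 16 + 1 = 49
  0010001 = 16 + 1 = 17
  49 - 17 = 32, and 0100000 = 32 ✓



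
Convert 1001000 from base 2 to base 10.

Sum of powers of 2 for each 1-bit:
2^3 + 2^6
= 8 + 64
= 72



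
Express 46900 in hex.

Using repeated division by 16 (digits 10–15 are A–F):
46900 ÷ 16 = 2931 remainder 4
2931 ÷ 16 = 183 remainder 3
183 ÷ 16 = 11 remainder 7
11 ÷ 16 = 0 remainder 11 (B)
Reading remainders bottom to top: B734



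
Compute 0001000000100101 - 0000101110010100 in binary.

Method 1 - Direct subtraction (column by column from the right: bit − bit − borrow-in; if negative, add 2 and borrow 1 from the next column):
borrow: 0001111100100000
        0001000000100101
-       0000101110010100
------------------------
        0000010010010001

Method 2 - Add two's complement:
Two's complement of 0000101110010100: invert → 1111010001101011, add 1 → 1111010001101100
  0001000000100101
+ 1111010001101100
------------------
 10000010010010001  (end carry out of the top bit = 1)
Discarding the end carry: 0000010010010001
Decimal check:
  0001000000100101 = 4096 + 32 + 4 + 1 = 4133
  0000101110010100 = 2048 + 512 + 256 + 128 + 16 + 4 = 2964
  4133 - 2964 = 1169, and 0000010010010001 = 1024 + 128 + 16 + 1 = 1169 ✓



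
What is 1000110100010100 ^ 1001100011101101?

XOR: 1 when bits differ
  1000110100010100
^ 1001100011101101
------------------
  0001010111111001
Decimal: 36116 ^ 39149 = 5625



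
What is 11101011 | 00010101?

OR: 1 when either bit is 1
  11101011
| 00010101
----------
  11111111
Decimal: 235 | 21 = 255



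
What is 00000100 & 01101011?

AND: 1 only when both bits are 1
  00000100
& 01101011
----------
  00000000
Decimal: 4 & 107 = 0



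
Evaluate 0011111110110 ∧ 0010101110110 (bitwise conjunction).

AND: 1 only when both bits are 1
  0011111110110
& 0010101110110
---------------
  0010101110110
Decimal: 2038 & 1398 = 1398



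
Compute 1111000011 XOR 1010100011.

XOR: 1 when bits differ
  1111000011
^ 1010100011
------------
  0101100000
Decimal: 963 ^ 675 = 352



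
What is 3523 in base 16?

Using repeated division by 16 (digits 10–15 are A–F):
3523 ÷ 16 = 220 remainder 3
220 ÷ 16 = 13 remainder 12 (C)
13 ÷ 16 = 0 remainder 13 (D)
Reading remainders bottom to top: DC3



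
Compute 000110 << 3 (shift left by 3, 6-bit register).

Original: 000110 (decimal 6)
Shift left by 3 positions
Append 3 zeros on the right
Result: 110000 (decimal 48)
Equivalent: 6 << 3 = 6 × 2^3 = 48



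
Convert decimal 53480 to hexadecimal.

Using repeated division by 16 (digits 10–15 are A–F):
53480 ÷ 16 = 3342 remainder 8
3342 ÷ 16 = 208 remainder 14 (E)
208 ÷ 16 = 13 remainder 0
13 ÷ 16 = 0 remainder 13 (D)
Reading remainders bottom to top: D0E8



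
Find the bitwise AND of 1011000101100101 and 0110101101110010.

AND: 1 only when both bits are 1
  1011000101100101
& 0110101101110010
------------------
  0010000101100000
Decimal: 45413 & 27506 = 8544



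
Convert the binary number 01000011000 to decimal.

Sum of powers of 2 for each 1-bit:
2^3 + 2^4 + 2^9
= 8 + 16 + 512
= 536



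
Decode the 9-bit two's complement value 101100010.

Binary: 101100010
Sign bit: 1 (negative)
Invert: 010011101
Add 1:  010011110
Magnitude: 010011110 = 128 + 16 + 8 + 4 + 2 = 158
Value: -158



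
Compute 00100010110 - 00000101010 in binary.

Method 1 - Direct subtraction (column by column from the right: bit − bit − borrow-in; if negative, add 2 and borrow 1 from the next column):
borrow: 00111010000
        00100010110
-       00000101010
-------------------
        00011101100

Method 2 - Add two's complement:
Two's complement of 00000101010: invert → 11111010101, add 1 → 11111010110
  00100010110
+ 11111010110
-------------
 100011101100  (end carry out of the top bit = 1)
Discarding the end carry: 00011101100
Decimal check:
  00100010110 = 256 + 16 + 4 + 2 = 278
  00000101010 = 32 + 8 + 2 = 42
  278 - 42 = 236, and 00011101100 = 128 + 64 + 32 + 8 + 4 = 236 ✓



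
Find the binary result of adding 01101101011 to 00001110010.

Add column by column from the right: bit + bit + carry-in; write the sum mod 2, carry 1 when the sum is 2 or 3.
carry:  00011000100
        01101101011
+       00001110010
-------------------
       001111011101
(the carry out of the leftmost column, 0, becomes the leading bit)
Decimal check:
  01101101011 = 512 + 256 + 64 + 32 + 8 + 2 + 1 = 875
  00001110010 = 64 + 32 + 16 + 2 = 114
  875 + 114 = 989, and 001111011101 = 512 + 256 + 128 + 64 + 16 + 8 + 4 + 1 = 989 ✓



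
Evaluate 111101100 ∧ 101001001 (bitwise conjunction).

AND: 1 only when both bits are 1
  111101100
& 101001001
-----------
  101001000
Decimal: 492 & 329 = 328



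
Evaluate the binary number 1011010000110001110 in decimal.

Sum of powers of 2 for each 1-bit:
2^1 + 2^2 + 2^3 + 2^7 + 2^8 + 2^13 + 2^15 + 2^16 + 2^18
= 2 + 4 + 8 + 128 + 256 + 8192 + 32768 + 65536 + 262144
= 369038



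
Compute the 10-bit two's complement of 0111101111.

Original: 0111101111
Step 1 - Invert all bits: 1000010000
Step 2 - Add 1: 1000010001
Verification: 0111101111 + 1000010001 = 10000000000; discarding the end carry (carry out of the top bit) leaves the 10-bit value 0000000000, as required for x + (-x)



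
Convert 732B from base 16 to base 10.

Expand by place value (powers of 16):
Digit values: B = 11
732B = 7 × 16^3 + 3 × 16^2 + 2 × 16^1 + 11 × 16^0
= 7 × 4096 + 3 × 256 + 2 × 16 + 11 × 1
= 28672 + 768 + 32 + 11
= 29483



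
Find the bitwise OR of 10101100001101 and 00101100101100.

OR: 1 when either bit is 1
  10101100001101
| 00101100101100
----------------
  10101100101101
Decimal: 11021 | 2860 = 11053



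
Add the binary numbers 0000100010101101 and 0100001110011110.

Add column by column from the right: bit + bit + carry-in; write the sum mod 2, carry 1 when the sum is 2 or 3.
carry:  0000011101111000
        0000100010101101
+       0100001110011110
------------------------
       00100110001001011
(the carry out of the leftmost column, 0, becomes the leading bit)
Decimal check:
  0000100010101101 = 2048 + 128 + 32 + 8 + 4 + 1 = 2221
  0100001110011110 = 16384 + 512 + 256 + 128 + 16 + 8 + 4 + 2 = 17310
  2221 + 17310 = 19531, and 00100110001001011 = 16384 + 2048 + 1024 + 64 + 8 + 2 + 1 = 19531 ✓



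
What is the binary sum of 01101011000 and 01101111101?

Add column by column from the right: bit + bit + carry-in; write the sum mod 2, carry 1 when the sum is 2 or 3.
carry:  11011110000
        01101011000
+       01101111101
-------------------
       011011010101
(the carry out of the leftmost column, 0, becomes the leading bit)
Decimal check:
  01101011000 = 512 + 256 + 64 + 16 + 8 = 856
  01101111101 = 512 + 256 + 64 + 32 + 16 + 8 + 4 + 1 = 893
  856 + 893 = 1749, and 011011010101 = 1024 + 512 + 128 + 64 + 16 + 4 + 1 = 1749 ✓



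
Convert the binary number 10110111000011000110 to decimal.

Sum of powers of 2 for each 1-bit:
2^1 + 2^2 + 2^6 + 2^7 + 2^12 + 2^13 + 2^14 + 2^16 + 2^17 + 2^19
= 2 + 4 + 64 + 128 + 4096 + 8192 + 16384 + 65536 + 131072 + 524288
= 749766



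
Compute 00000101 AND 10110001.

AND: 1 only when both bits are 1
  00000101
& 10110001
----------
  00000001
Decimal: 5 & 177 = 1



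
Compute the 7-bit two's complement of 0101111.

Original: 0101111
Step 1 - Invert all bits: 1010000
Step 2 - Add 1: 1010001
Verification: 0101111 + 1010001 = 10000000; discarding the end carry (carry out of the top bit) leaves the 7-bit value 0000000, as required for x + (-x)



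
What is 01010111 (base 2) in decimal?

Sum of powers of 2 for each 1-bit:
2^0 + 2^1 + 2^2 + 2^4 + 2^6
= 1 + 2 + 4 + 16 + 64
= 87



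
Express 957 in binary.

Using repeated division by 2:
957 ÷ 2 = 478 remainder 1
478 ÷ 2 = 239 remainder 0
239 ÷ 2 = 119 remainder 1
119 ÷ 2 = 59 remainder 1
59 ÷ 2 = 29 remainder 1
29 ÷ 2 = 14 remainder 1
14 ÷ 2 = 7 remainder 0
7 ÷ 2 = 3 remainder 1
3 ÷ 2 = 1 remainder 1
1 ÷ 2 = 0 remainder 1
Reading remainders bottom to top: 1110111101



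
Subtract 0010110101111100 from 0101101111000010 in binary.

Method 1 - Direct subtraction (column by column from the right: bit − bit − borrow-in; if negative, add 2 and borrow 1 from the next column):
borrow: 0101100011111000
        0101101111000010
-       0010110101111100
------------------------
        0010111001000110

Method 2 - Add two's complement:
Two's complement of 0010110101111100: invert → 1101001010000011, add 1 → 1101001010000100
  0101101111000010
+ 1101001010000100
------------------
 10010111001000110  (end carry out of the top bit = 1)
Discarding the end carry: 0010111001000110
Decimal check:
  0101101111000010 = 16384 + 4096 + 2048 + 512 + 256 + 128 + 64 + 2 = 23490
  0010110101111100 = 8192 + 2048 + 1024 + 256 + 64 + 32 + 16 + 8 + 4 = 11644
  23490 - 11644 = 11846, and 0010111001000110 = 8192 + 2048 + 1024 + 512 + 64 + 4 + 2 = 11846 ✓



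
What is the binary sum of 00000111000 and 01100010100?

Add column by column from the right: bit + bit + carry-in; write the sum mod 2, carry 1 when the sum is 2 or 3.
carry:  00001100000
        00000111000
+       01100010100
-------------------
       001101001100
(the carry out of the leftmost column, 0, becomes the leading bit)
Decimal check:
  00000111000 = 32 + 16 + 8 = 56
  01100010100 = 512 + 256 + 16 + 4 = 788
  56 + 788 = 844, and 001101001100 = 512 + 256 + 64 + 8 + 4 = 844 ✓



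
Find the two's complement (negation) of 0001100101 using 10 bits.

Original: 0001100101
Step 1 - Invert all bits: 1110011010
Step 2 - Add 1: 1110011011
Verification: 0001100101 + 1110011011 = 10000000000; discarding the end carry (carry out of the top bit) leaves the 10-bit value 0000000000, as required for x + (-x)



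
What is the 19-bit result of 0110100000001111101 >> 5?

Original: 0110100000001111101 (decimal 213117)
Shift right by 5 positions
Drop the 5 low bits; fill with zeros on the left
Result: 0000001101000000011 (decimal 6659)
Equivalent: 213117 >> 5 = 213117 ÷ 2^5 = 6659



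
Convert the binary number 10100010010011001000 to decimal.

Sum of powers of 2 for each 1-bit:
2^3 + 2^6 + 2^7 + 2^10 + 2^13 + 2^17 + 2^19
= 8 + 64 + 128 + 1024 + 8192 + 131072 + 524288
= 664776



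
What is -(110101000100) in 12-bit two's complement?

Original (sign bit 1, negative): 110101000100
Step 1 - Invert all bits: 001010111011
Step 2 - Add 1: 001010111100
Verification: 110101000100 + 001010111100 = 1000000000000; discarding the end carry (carry out of the top bit) leaves the 12-bit value 000000000000, as required for x + (-x)



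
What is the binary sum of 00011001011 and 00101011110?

Add column by column from the right: bit + bit + carry-in; write the sum mod 2, carry 1 when the sum is 2 or 3.
carry:  01110111100
        00011001011
+       00101011110
-------------------
       001000101001
(the carry out of the leftmost column, 0, becomes the leading bit)
Decimal check:
  00011001011 = 128 + 64 + 8 + 2 + 1 = 203
  00101011110 = 256 + 64 + 16 + 8 + 4 + 2 = 350
  203 + 350 = 553, and 001000101001 = 512 + 32 + 8 + 1 = 553 ✓



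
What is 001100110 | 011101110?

OR: 1 when either bit is 1
  001100110
| 011101110
-----------
  011101110
Decimal: 102 | 238 = 238



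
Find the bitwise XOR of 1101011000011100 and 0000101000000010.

XOR: 1 when bits differ
  1101011000011100
^ 0000101000000010
------------------
  1101110000011110
Decimal: 54812 ^ 2562 = 56350



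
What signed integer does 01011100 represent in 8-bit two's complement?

Binary: 01011100
Sign bit: 0 (non-negative)
Read directly as an unsigned value:
01011100 = 64 + 16 + 8 + 4 = 92
Value: 92



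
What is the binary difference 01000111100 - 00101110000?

Method 1 - Direct subtraction (column by column from the right: bit − bit − borrow-in; if negative, add 2 and borrow 1 from the next column):
borrow: 01110000000
        01000111100
-       00101110000
-------------------
        00011001100

Method 2 - Add two's complement:
Two's complement of 00101110000: invert → 11010001111, add 1 → 11010010000
  01000111100
+ 11010010000
-------------
 100011001100  (end carry out of the top bit = 1)
Discarding the end carry: 00011001100
Decimal check:
  01000111100 = 512 + 32 + 16 + 8 + 4 = 572
  00101110000 = 256 + 64 + 32 + 16 = 368
  572 - 368 = 204, and 00011001100 = 128 + 64 + 8 + 4 = 204 ✓



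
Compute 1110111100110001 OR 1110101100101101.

OR: 1 when either bit is 1
  1110111100110001
| 1110101100101101
------------------
  1110111100111101
Decimal: 61233 | 60205 = 61245



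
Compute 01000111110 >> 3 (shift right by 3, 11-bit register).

Original: 01000111110 (decimal 574)
Shift right by 3 positions
Drop the 3 low bits; fill with zeros on the left
Result: 00001000111 (decimal 71)
Equivalent: 574 >> 3 = 574 ÷ 2^3 = 71



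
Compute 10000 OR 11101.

OR: 1 when either bit is 1
  10000
| 11101
-------
  11101
Decimal: 16 | 29 = 29



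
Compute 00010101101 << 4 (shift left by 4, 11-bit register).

Original: 00010101101 (decimal 173)
Shift left by 4 positions
Append 4 zeros on the right and drop the 4 high bits that overflow the 11-bit width
Result: 01011010000 (decimal 720)
Equivalent: 173 << 4 = 173 × 2^4 = 2768, truncated to 11 bits = 720



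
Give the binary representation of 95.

Using repeated division by 2:
95 ÷ 2 = 47 remainder 1
47 ÷ 2 = 23 remainder 1
23 ÷ 2 = 11 remainder 1
11 ÷ 2 = 5 remainder 1
5 ÷ 2 = 2 remainder 1
2 ÷ 2 = 1 remainder 0
1 ÷ 2 = 0 remainder 1
Reading remainders bottom to top: 1011111



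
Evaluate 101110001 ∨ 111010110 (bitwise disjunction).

OR: 1 when either bit is 1
  101110001
| 111010110
-----------
  111110111
Decimal: 369 | 470 = 503



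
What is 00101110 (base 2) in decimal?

Sum of powers of 2 for each 1-bit:
2^1 + 2^2 + 2^3 + 2^5
= 2 + 4 + 8 + 32
= 46



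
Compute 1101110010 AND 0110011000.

AND: 1 only when both bits are 1
  1101110010
& 0110011000
------------
  0100010000
Decimal: 882 & 408 = 272



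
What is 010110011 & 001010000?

AND: 1 only when both bits are 1
  010110011
& 001010000
-----------
  000010000
Decimal: 179 & 80 = 16



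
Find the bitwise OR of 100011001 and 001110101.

OR: 1 when either bit is 1
  100011001
| 001110101
-----------
  101111101
Decimal: 281 | 117 = 381



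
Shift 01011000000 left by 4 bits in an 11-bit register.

Original: 01011000000 (decimal 704)
Shift left by 4 positions
Append 4 zeros on the right and drop the 4 high bits that overflow the 11-bit width
Result: 10000000000 (decimal 1024)
Equivalent: 704 << 4 = 704 × 2^4 = 11264, truncated to 11 bits = 1024



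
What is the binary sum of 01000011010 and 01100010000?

Add column by column from the right: bit + bit + carry-in; write the sum mod 2, carry 1 when the sum is 2 or 3.
carry:  10000100000
        01000011010
+       01100010000
-------------------
       010100101010
(the carry out of the leftmost column, 0, becomes the leading bit)
Decimal check:
  01000011010 = 512 + 16 + 8 + 2 = 538
  01100010000 = 512 + 256 + 16 = 784
  538 + 784 = 1322, and 010100101010 = 1024 + 256 + 32 + 8 + 2 = 1322 ✓



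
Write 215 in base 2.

Using repeated division by 2:
215 ÷ 2 = 107 remainder 1
107 ÷ 2 = 53 remainder 1
53 ÷ 2 = 26 remainder 1
26 ÷ 2 = 13 remainder 0
13 ÷ 2 = 6 remainder 1
6 ÷ 2 = 3 remainder 0
3 ÷ 2 = 1 remainder 1
1 ÷ 2 = 0 remainder 1
Reading remainders bottom to top: 11010111



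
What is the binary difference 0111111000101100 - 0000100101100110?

Method 1 - Direct subtraction (column by column from the right: bit − bit − borrow-in; if negative, add 2 and borrow 1 from the next column):
borrow: 0000001110001100
        0111111000101100
-       0000100101100110
------------------------
        0111010011000110

Method 2 - Add two's complement:
Two's complement of 0000100101100110: invert → 1111011010011001, add 1 → 1111011010011010
  0111111000101100
+ 1111011010011010
------------------
 10111010011000110  (end carry out of the top bit = 1)
Discarding the end carry: 0111010011000110
Decimal check:
  0111111000101100 = 16384 + 8192 + 4096 + 2048 + 1024 + 512 + 32 + 8 + 4 = 32300
  0000100101100110 = 2048 + 256 + 64 + 32 + 4 + 2 = 2406
  32300 - 2406 = 29894, and 0111010011000110 = 16384 + 8192 + 4096 + 1024 + 128 + 64 + 4 + 2 = 29894 ✓



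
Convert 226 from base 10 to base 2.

Using repeated division by 2:
226 ÷ 2 = 113 remainder 0
113 ÷ 2 = 56 remainder 1
56 ÷ 2 = 28 remainder 0
28 ÷ 2 = 14 remainder 0
14 ÷ 2 = 7 remainder 0
7 ÷ 2 = 3 remainder 1
3 ÷ 2 = 1 remainder 1
1 ÷ 2 = 0 remainder 1
Reading remainders bottom to top: 11100010



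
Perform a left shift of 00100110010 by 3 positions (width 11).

Original: 00100110010 (decimal 306)
Shift left by 3 positions
Append 3 zeros on the right and drop the 3 high bits that overflow the 11-bit width
Result: 00110010000 (decimal 400)
Equivalent: 306 << 3 = 306 × 2^3 = 2448, truncated to 11 bits = 400



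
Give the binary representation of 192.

Using repeated division by 2:
192 ÷ 2 = 96 remainder 0
96 ÷ 2 = 48 remainder 0
48 ÷ 2 = 24 remainder 0
24 ÷ 2 = 12 remainder 0
12 ÷ 2 = 6 remainder 0
6 ÷ 2 = 3 remainder 0
3 ÷ 2 = 1 remainder 1
1 ÷ 2 = 0 remainder 1
Reading remainders bottom to top: 11000000



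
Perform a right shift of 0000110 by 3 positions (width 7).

Original: 0000110 (decimal 6)
Shift right by 3 positions
Drop the 3 low bits; fill with zeros on the left
Result: 0000000 (decimal 0)
Equivalent: 6 >> 3 = 6 ÷ 2^3 = 0



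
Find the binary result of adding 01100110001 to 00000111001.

Add column by column from the right: bit + bit + carry-in; write the sum mod 2, carry 1 when the sum is 2 or 3.
carry:  00001100010
        01100110001
+       00000111001
-------------------
       001101101010
(the carry out of the leftmost column, 0, becomes the leading bit)
Decimal check:
  01100110001 = 512 + 256 + 32 + 16 + 1 = 817
  00000111001 = 32 + 16 + 8 + 1 = 57
  817 + 57 = 874, and 001101101010 = 512 + 256 + 64 + 32 + 8 + 2 = 874 ✓



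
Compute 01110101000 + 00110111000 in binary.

Add column by column from the right: bit + bit + carry-in; write the sum mod 2, carry 1 when the sum is 2 or 3.
carry:  11101110000
        01110101000
+       00110111000
-------------------
       010101100000
(the carry out of the leftmost column, 0, becomes the leading bit)
Decimal check:
  01110101000 = 512 + 256 + 128 + 32 + 8 = 936
  00110111000 = 256 + 128 + 32 + 16 + 8 = 440
  936 + 440 = 1376, and 010101100000 = 1024 + 256 + 64 + 32 = 1376 ✓



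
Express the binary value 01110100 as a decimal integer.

Sum of powers of 2 for each 1-bit:
2^2 + 2^4 + 2^5 + 2^6
= 4 + 16 + 32 + 64
= 116



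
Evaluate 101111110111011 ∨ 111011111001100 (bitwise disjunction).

OR: 1 when either bit is 1
  101111110111011
| 111011111001100
-----------------
  111111111111111
Decimal: 24507 | 30668 = 32767



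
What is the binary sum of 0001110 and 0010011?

Add column by column from the right: bit + bit + carry-in; write the sum mod 2, carry 1 when the sum is 2 or 3.
carry:  0111100
        0001110
+       0010011
---------------
       00100001
(the carry out of the leftmost column, 0, becomes the leading bit)
Decimal check:
  0001110 = 8 + 4 + 2 = 14
  0010011 = 16 + 2 + 1 = 19
  14 + 19 = 33, and 00100001 = 32 + 1 = 33 ✓



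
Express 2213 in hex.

Using repeated division by 16 (digits 10–15 are A–F):
2213 ÷ 16 = 138 remainder 5
138 ÷ 16 = 8 remainder 10 (A)
8 ÷ 16 = 0 remainder 8
Reading remainders bottom to top: 8A5



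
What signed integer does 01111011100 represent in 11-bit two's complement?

Binary: 01111011100
Sign bit: 0 (non-negative)
Read directly as an unsigned value:
01111011100 = 512 + 256 + 128 + 64 + 16 + 8 + 4 = 988
Value: 988



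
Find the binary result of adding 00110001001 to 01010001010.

Add column by column from the right: bit + bit + carry-in; write the sum mod 2, carry 1 when the sum is 2 or 3.
carry:  11100010000
        00110001001
+       01010001010
-------------------
       010000010011
(the carry out of the leftmost column, 0, becomes the leading bit)
Decimal check:
  00110001001 = 256 + 128 + 8 + 1 = 393
  01010001010 = 512 + 128 + 8 + 2 = 650
  393 + 650 = 1043, and 010000010011 = 1024 + 16 + 2 + 1 = 1043 ✓



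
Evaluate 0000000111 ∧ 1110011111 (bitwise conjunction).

AND: 1 only when both bits are 1
  0000000111
& 1110011111
------------
  0000000111
Decimal: 7 & 927 = 7



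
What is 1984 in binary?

Using repeated division by 2:
1984 ÷ 2 = 992 remainder 0
992 ÷ 2 = 496 remainder 0
496 ÷ 2 = 248 remainder 0
248 ÷ 2 = 124 remainder 0
124 ÷ 2 = 62 remainder 0
62 ÷ 2 = 31 remainder 0
31 ÷ 2 = 15 remainder 1
15 ÷ 2 = 7 remainder 1
7 ÷ 2 = 3 remainder 1
3 ÷ 2 = 1 remainder 1
1 ÷ 2 = 0 remainder 1
Reading remainders bottom to top: 11111000000



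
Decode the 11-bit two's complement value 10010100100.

Binary: 10010100100
Sign bit: 1 (negative)
Invert: 01101011011
Add 1:  01101011100
Magnitude: 01101011100 = 512 + 256 + 64 + 16 + 8 + 4 = 860
Value: -860



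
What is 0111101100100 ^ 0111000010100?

XOR: 1 when bits differ
  0111101100100
^ 0111000010100
---------------
  0000101110000
Decimal: 3940 ^ 3604 = 368



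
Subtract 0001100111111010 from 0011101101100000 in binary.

Method 1 - Direct subtraction (column by column from the right: bit − bit − borrow-in; if negative, add 2 and borrow 1 from the next column):
borrow: 0000001111111100
        0011101101100000
-       0001100111111010
------------------------
        0010000101100110

Method 2 - Add two's complement:
Two's complement of 0001100111111010: invert → 1110011000000101, add 1 → 1110011000000110
  0011101101100000
+ 1110011000000110
------------------
 10010000101100110  (end carry out of the top bit = 1)
Discarding the end carry: 0010000101100110
Decimal check:
  0011101101100000 = 8192 + 4096 + 2048 + 512 + 256 + 64 + 32 = 15200
  0001100111111010 = 4096 + 2048 + 256 + 128 + 64 + 32 + 16 + 8 + 2 = 6650
  15200 - 6650 = 8550, and 0010000101100110 = 8192 + 256 + 64 + 32 + 4 + 2 = 8550 ✓



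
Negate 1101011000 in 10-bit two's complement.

Original (sign bit 1, negative): 1101011000
Step 1 - Invert all bits: 0010100111
Step 2 - Add 1: 0010101000
Verification: 1101011000 + 0010101000 = 10000000000; discarding the end carry (carry out of the top bit) leaves the 10-bit value 0000000000, as required for x + (-x)



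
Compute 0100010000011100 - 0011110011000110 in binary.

Method 1 - Direct subtraction (column by column from the right: bit − bit − borrow-in; if negative, add 2 and borrow 1 from the next column):
borrow: 0111111110001100
        0100010000011100
-       0011110011000110
------------------------
        0000011101010110

Method 2 - Add two's complement:
Two's complement of 0011110011000110: invert → 1100001100111001, add 1 → 1100001100111010
  0100010000011100
+ 1100001100111010
------------------
 10000011101010110  (end carry out of the top bit = 1)
Discarding the end carry: 0000011101010110
Decimal check:
  0100010000011100 = 16384 + 1024 + 16 + 8 + 4 = 17436
  0011110011000110 = 8192 + 4096 + 2048 + 1024 + 128 + 64 + 4 + 2 = 15558
  17436 - 15558 = 1878, and 0000011101010110 = 1024 + 512 + 256 + 64 + 16 + 4 + 2 = 1878 ✓



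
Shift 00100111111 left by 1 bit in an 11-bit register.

Original: 00100111111 (decimal 319)
Shift left by 1 position
Append 1 zero on the right
Result: 01001111110 (decimal 638)
Equivalent: 319 << 1 = 319 × 2^1 = 638



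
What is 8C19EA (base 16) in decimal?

Expand by place value (powers of 16):
Digit values: C = 12, E = 14, A = 10
8C19EA = 8 × 16^5 + 12 × 16^4 + 1 × 16^3 + 9 × 16^2 + 14 × 16^1 + 10 × 16^0
= 8 × 1048576 + 12 × 65536 + 1 × 4096 + 9 × 256 + 14 × 16 + 10 × 1
= 8388608 + 786432 + 4096 + 2304 + 224 + 10
= 9181674



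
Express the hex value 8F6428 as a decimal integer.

Expand by place value (powers of 16):
Digit values: F = 15
8F6428 = 8 × 16^5 + 15 × 16^4 + 6 × 16^3 + 4 × 16^2 + 2 × 16^1 + 8 × 16^0
= 8 × 1048576 + 15 × 65536 + 6 × 4096 + 4 × 256 + 2 × 16 + 8 × 1
= 8388608 + 983040 + 24576 + 1024 + 32 + 8
= 9397288



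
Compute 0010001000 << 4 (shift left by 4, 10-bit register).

Original: 0010001000 (decimal 136)
Shift left by 4 positions
Append 4 zeros on the right and drop the 4 high bits that overflow the 10-bit width
Result: 0010000000 (decimal 128)
Equivalent: 136 << 4 = 136 × 2^4 = 2176, truncated to 10 bits = 128



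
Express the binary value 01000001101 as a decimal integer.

Sum of powers of 2 for each 1-bit:
2^0 + 2^2 + 2^3 + 2^9
= 1 + 4 + 8 + 512
= 525



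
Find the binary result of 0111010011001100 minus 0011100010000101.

Method 1 - Direct subtraction (column by column from the right: bit − bit − borrow-in; if negative, add 2 and borrow 1 from the next column):
borrow: 0111000000001110
        0111010011001100
-       0011100010000101
------------------------
        0011110001000111

Method 2 - Add two's complement:
Two's complement of 0011100010000101: invert → 1100011101111010, add 1 → 1100011101111011
  0111010011001100
+ 1100011101111011
------------------
 10011110001000111  (end carry out of the top bit = 1)
Discarding the end carry: 0011110001000111
Decimal check:
  0111010011001100 = 16384 + 8192 + 4096 + 1024 + 128 + 64 + 8 + 4 = 29900
  0011100010000101 = 8192 + 4096 + 2048 + 128 + 4 + 1 = 14469
  29900 - 14469 = 15431, and 0011110001000111 = 8192 + 4096 + 2048 + 1024 + 64 + 4 + 2 + 1 = 15431 ✓



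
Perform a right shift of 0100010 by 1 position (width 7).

Original: 0100010 (decimal 34)
Shift right by 1 position
Drop the 1 low bit; fill with zero on the left
Result: 0010001 (decimal 17)
Equivalent: 34 >> 1 = 34 ÷ 2^1 = 17



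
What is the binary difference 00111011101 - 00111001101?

Method 1 - Direct subtraction (column by column from the right: bit − bit − borrow-in; if negative, add 2 and borrow 1 from the next column):
borrow: 00000000000
        00111011101
-       00111001101
-------------------
        00000010000

Method 2 - Add two's complement:
Two's complement of 00111001101: invert → 11000110010, add 1 → 11000110011
  00111011101
+ 11000110011
-------------
 100000010000  (end carry out of the top bit = 1)
Discarding the end carry: 00000010000
Decimal check:
  00111011101 = 256 + 128 + 64 + 16 + 8 + 4 + 1 = 477
  00111001101 = 256 + 128 + 64 + 8 + 4 + 1 = 461
  477 - 461 = 16, and 00000010000 = 16 ✓



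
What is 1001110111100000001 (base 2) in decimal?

Sum of powers of 2 for each 1-bit:
2^0 + 2^8 + 2^9 + 2^10 + 2^11 + 2^13 + 2^14 + 2^15 + 2^18
= 1 + 256 + 512 + 1024 + 2048 + 8192 + 16384 + 32768 + 262144
= 323329



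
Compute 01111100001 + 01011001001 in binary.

Add column by column from the right: bit + bit + carry-in; write the sum mod 2, carry 1 when the sum is 2 or 3.
carry:  11110000010
        01111100001
+       01011001001
-------------------
       011010101010
(the carry out of the leftmost column, 0, becomes the leading bit)
Decimal check:
  01111100001 = 512 + 256 + 128 + 64 + 32 + 1 = 993
  01011001001 = 512 + 128 + 64 + 8 + 1 = 713
  993 + 713 = 1706, and 011010101010 = 1024 + 512 + 128 + 32 + 8 + 2 = 1706 ✓



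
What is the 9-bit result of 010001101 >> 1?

Original: 010001101 (decimal 141)
Shift right by 1 position
Drop the 1 low bit; fill with zero on the left
Result: 001000110 (decimal 70)
Equivalent: 141 >> 1 = 141 ÷ 2^1 = 70



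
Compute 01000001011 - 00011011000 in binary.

Method 1 - Direct subtraction (column by column from the right: bit − bit − borrow-in; if negative, add 2 and borrow 1 from the next column):
borrow: 01111100000
        01000001011
-       00011011000
-------------------
        00100110011

Method 2 - Add two's complement:
Two's complement of 00011011000: invert → 11100100111, add 1 → 11100101000
  01000001011
+ 11100101000
-------------
 100100110011  (end carry out of the top bit = 1)
Discarding the end carry: 00100110011
Decimal check:
  01000001011 = 512 + 8 + 2 + 1 = 523
  00011011000 = 128 + 64 + 16 + 8 = 216
  523 - 216 = 307, and 00100110011 = 256 + 32 + 16 + 2 + 1 = 307 ✓

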